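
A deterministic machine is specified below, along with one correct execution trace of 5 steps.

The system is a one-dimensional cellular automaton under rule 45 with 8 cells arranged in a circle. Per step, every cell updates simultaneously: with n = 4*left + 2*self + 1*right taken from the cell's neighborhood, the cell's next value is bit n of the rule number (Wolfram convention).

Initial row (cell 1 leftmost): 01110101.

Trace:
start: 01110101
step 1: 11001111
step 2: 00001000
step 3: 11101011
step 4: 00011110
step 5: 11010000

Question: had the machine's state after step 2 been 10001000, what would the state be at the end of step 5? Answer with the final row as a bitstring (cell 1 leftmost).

00000000

state after step 2 := 10001000
step 3: 10101010
step 4: 11111111
step 5: 00000000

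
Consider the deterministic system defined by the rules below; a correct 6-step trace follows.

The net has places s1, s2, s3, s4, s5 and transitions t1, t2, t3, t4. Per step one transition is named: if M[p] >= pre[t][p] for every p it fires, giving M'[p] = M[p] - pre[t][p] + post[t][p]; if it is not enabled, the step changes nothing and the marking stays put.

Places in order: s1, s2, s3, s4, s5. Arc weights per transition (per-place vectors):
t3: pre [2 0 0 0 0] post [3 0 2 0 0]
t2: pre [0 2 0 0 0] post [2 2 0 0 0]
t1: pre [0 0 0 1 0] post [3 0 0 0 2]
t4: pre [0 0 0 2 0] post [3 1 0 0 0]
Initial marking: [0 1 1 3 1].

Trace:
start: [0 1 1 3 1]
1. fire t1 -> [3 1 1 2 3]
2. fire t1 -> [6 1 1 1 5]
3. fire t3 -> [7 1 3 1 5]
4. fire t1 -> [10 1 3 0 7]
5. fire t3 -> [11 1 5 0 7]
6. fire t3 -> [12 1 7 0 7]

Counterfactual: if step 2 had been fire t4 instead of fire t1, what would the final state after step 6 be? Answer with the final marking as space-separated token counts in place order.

9 2 7 0 3

(re-executing from step 2 with the substitution; state before step 2: [3 1 1 2 3])
2. fire t4 -> [6 2 1 0 3]
3. fire t3 -> [7 2 3 0 3]
4. fire t1 -> [7 2 3 0 3]
5. fire t3 -> [8 2 5 0 3]
6. fire t3 -> [9 2 7 0 3]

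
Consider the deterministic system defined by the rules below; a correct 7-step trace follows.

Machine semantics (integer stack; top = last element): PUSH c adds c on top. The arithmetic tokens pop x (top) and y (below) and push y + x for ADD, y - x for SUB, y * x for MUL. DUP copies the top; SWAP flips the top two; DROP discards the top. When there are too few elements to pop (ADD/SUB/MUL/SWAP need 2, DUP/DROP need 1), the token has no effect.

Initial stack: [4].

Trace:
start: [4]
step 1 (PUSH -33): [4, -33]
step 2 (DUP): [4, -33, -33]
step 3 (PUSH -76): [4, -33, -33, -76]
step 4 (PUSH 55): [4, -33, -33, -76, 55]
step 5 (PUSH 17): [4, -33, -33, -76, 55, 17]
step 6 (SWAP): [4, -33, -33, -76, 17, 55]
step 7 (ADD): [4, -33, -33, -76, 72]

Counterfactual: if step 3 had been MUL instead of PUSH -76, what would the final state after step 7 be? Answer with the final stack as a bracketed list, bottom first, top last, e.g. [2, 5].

[4, 1089, 72]

(re-executing from step 3 with the substitution; state before step 3: [4, -33, -33])
step 3 (MUL): [4, 1089]
step 4 (PUSH 55): [4, 1089, 55]
step 5 (PUSH 17): [4, 1089, 55, 17]
step 6 (SWAP): [4, 1089, 17, 55]
step 7 (ADD): [4, 1089, 72]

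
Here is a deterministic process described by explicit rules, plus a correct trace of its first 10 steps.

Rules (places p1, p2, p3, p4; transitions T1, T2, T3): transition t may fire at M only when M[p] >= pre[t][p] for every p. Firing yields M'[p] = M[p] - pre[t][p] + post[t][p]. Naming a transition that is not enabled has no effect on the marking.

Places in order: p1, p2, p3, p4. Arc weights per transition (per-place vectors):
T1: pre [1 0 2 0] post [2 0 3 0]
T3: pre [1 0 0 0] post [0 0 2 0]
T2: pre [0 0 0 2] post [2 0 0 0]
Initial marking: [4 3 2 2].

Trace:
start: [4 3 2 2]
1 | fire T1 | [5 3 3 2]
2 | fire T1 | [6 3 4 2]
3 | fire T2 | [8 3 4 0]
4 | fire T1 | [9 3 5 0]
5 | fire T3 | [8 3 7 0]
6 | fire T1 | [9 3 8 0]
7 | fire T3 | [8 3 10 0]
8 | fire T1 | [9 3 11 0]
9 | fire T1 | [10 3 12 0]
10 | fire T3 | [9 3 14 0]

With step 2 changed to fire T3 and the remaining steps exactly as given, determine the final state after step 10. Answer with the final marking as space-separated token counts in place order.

(re-executing from step 2 with the substitution; state before step 2: [5 3 3 2])
2 | fire T3 | [4 3 5 2]
3 | fire T2 | [6 3 5 0]
4 | fire T1 | [7 3 6 0]
5 | fire T3 | [6 3 8 0]
6 | fire T1 | [7 3 9 0]
7 | fire T3 | [6 3 11 0]
8 | fire T1 | [7 3 12 0]
9 | fire T1 | [8 3 13 0]
10 | fire T3 | [7 3 15 0]

7 3 15 0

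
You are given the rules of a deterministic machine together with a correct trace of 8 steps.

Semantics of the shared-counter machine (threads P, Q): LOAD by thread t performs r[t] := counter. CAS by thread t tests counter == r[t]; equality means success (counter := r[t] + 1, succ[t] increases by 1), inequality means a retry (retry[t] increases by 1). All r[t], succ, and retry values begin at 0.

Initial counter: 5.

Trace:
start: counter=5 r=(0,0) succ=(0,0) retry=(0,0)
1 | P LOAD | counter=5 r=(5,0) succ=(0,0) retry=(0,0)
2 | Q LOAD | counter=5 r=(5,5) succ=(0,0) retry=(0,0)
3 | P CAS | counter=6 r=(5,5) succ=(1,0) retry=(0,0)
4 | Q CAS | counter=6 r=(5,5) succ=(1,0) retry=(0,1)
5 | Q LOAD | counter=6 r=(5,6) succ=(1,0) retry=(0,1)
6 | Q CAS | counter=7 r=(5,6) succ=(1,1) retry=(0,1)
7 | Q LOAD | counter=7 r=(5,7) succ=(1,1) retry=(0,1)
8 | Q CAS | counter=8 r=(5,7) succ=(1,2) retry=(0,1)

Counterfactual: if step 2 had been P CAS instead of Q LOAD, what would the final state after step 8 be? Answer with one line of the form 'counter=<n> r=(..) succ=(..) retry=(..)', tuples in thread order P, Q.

(re-executing from step 2 with the substitution; state before step 2: counter=5 r=(5,0) succ=(0,0) retry=(0,0))
2 | P CAS | counter=6 r=(5,0) succ=(1,0) retry=(0,0)
3 | P CAS | counter=6 r=(5,0) succ=(1,0) retry=(1,0)
4 | Q CAS | counter=6 r=(5,0) succ=(1,0) retry=(1,1)
5 | Q LOAD | counter=6 r=(5,6) succ=(1,0) retry=(1,1)
6 | Q CAS | counter=7 r=(5,6) succ=(1,1) retry=(1,1)
7 | Q LOAD | counter=7 r=(5,7) succ=(1,1) retry=(1,1)
8 | Q CAS | counter=8 r=(5,7) succ=(1,2) retry=(1,1)

counter=8 r=(5,7) succ=(1,2) retry=(1,1)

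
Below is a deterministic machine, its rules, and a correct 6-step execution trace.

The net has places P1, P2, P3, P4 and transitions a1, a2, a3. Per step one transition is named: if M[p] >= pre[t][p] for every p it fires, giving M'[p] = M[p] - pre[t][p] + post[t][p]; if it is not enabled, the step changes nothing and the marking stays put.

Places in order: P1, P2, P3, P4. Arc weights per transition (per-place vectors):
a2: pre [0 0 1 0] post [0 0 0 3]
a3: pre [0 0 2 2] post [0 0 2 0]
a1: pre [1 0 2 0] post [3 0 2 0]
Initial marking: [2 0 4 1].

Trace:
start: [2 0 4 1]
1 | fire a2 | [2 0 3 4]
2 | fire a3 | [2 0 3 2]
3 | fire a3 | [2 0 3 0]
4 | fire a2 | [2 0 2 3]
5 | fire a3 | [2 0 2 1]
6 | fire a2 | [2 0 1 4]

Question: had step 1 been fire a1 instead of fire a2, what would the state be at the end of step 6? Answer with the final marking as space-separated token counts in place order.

(re-executing from step 1 with the substitution; state before step 1: [2 0 4 1])
1 | fire a1 | [4 0 4 1]
2 | fire a3 | [4 0 4 1]
3 | fire a3 | [4 0 4 1]
4 | fire a2 | [4 0 3 4]
5 | fire a3 | [4 0 3 2]
6 | fire a2 | [4 0 2 5]

4 0 2 5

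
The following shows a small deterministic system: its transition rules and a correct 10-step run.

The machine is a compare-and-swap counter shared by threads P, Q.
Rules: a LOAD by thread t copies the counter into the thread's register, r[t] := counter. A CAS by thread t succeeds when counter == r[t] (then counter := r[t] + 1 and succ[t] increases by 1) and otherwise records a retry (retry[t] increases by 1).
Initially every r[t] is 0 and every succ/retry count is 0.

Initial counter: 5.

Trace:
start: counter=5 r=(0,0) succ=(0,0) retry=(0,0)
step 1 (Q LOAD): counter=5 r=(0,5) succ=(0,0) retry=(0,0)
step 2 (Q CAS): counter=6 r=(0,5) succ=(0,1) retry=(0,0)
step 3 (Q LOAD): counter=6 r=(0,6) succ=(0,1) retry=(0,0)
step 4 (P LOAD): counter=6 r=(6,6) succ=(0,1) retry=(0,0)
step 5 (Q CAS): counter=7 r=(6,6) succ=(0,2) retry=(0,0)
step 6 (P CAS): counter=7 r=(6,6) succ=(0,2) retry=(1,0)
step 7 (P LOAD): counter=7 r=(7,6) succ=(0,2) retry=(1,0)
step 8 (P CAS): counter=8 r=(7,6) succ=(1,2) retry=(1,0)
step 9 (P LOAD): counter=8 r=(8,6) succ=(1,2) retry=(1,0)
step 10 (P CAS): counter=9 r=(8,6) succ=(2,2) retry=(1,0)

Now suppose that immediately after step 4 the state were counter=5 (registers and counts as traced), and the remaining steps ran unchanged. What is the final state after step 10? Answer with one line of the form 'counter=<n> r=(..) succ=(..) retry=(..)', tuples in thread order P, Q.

counter=7 r=(6,6) succ=(2,1) retry=(1,1)

state after step 4 := counter=5 r=(6,6) succ=(0,1) retry=(0,0)
step 5 (Q CAS): counter=5 r=(6,6) succ=(0,1) retry=(0,1)
step 6 (P CAS): counter=5 r=(6,6) succ=(0,1) retry=(1,1)
step 7 (P LOAD): counter=5 r=(5,6) succ=(0,1) retry=(1,1)
step 8 (P CAS): counter=6 r=(5,6) succ=(1,1) retry=(1,1)
step 9 (P LOAD): counter=6 r=(6,6) succ=(1,1) retry=(1,1)
step 10 (P CAS): counter=7 r=(6,6) succ=(2,1) retry=(1,1)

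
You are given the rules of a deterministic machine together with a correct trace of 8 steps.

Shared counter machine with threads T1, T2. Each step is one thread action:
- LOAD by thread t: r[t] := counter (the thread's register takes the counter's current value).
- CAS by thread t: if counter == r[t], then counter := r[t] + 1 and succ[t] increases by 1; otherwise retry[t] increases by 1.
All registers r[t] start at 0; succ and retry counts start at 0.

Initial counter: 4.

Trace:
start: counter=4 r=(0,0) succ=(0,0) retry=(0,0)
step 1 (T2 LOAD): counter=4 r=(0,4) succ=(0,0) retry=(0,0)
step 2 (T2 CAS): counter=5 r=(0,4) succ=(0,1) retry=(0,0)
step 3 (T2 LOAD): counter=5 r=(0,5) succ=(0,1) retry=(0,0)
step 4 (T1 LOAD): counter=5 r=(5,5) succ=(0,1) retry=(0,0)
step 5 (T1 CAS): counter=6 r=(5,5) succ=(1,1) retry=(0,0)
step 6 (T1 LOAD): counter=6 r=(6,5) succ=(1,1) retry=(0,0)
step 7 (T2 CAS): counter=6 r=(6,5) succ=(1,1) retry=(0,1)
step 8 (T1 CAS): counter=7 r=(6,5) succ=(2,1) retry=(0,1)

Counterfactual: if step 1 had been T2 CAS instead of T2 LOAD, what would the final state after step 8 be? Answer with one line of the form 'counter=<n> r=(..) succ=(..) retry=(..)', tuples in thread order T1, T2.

counter=6 r=(5,4) succ=(2,0) retry=(0,3)

(re-executing from step 1 with the substitution; state before step 1: counter=4 r=(0,0) succ=(0,0) retry=(0,0))
step 1 (T2 CAS): counter=4 r=(0,0) succ=(0,0) retry=(0,1)
step 2 (T2 CAS): counter=4 r=(0,0) succ=(0,0) retry=(0,2)
step 3 (T2 LOAD): counter=4 r=(0,4) succ=(0,0) retry=(0,2)
step 4 (T1 LOAD): counter=4 r=(4,4) succ=(0,0) retry=(0,2)
step 5 (T1 CAS): counter=5 r=(4,4) succ=(1,0) retry=(0,2)
step 6 (T1 LOAD): counter=5 r=(5,4) succ=(1,0) retry=(0,2)
step 7 (T2 CAS): counter=5 r=(5,4) succ=(1,0) retry=(0,3)
step 8 (T1 CAS): counter=6 r=(5,4) succ=(2,0) retry=(0,3)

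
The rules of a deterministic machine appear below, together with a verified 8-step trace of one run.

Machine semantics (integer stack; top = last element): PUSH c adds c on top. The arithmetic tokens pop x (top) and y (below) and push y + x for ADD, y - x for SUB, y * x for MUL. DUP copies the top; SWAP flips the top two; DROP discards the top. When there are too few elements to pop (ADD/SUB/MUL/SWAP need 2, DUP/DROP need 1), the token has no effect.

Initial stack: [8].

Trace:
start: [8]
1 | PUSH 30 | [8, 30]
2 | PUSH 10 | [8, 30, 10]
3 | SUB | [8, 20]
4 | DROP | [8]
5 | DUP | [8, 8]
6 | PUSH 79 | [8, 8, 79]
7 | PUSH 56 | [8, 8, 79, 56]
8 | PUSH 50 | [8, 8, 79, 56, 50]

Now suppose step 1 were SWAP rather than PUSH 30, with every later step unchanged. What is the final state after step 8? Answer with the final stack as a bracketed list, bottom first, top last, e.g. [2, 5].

[79, 56, 50]

(re-executing from step 1 with the substitution; state before step 1: [8])
1 | SWAP | [8]
2 | PUSH 10 | [8, 10]
3 | SUB | [-2]
4 | DROP | []
5 | DUP | []
6 | PUSH 79 | [79]
7 | PUSH 56 | [79, 56]
8 | PUSH 50 | [79, 56, 50]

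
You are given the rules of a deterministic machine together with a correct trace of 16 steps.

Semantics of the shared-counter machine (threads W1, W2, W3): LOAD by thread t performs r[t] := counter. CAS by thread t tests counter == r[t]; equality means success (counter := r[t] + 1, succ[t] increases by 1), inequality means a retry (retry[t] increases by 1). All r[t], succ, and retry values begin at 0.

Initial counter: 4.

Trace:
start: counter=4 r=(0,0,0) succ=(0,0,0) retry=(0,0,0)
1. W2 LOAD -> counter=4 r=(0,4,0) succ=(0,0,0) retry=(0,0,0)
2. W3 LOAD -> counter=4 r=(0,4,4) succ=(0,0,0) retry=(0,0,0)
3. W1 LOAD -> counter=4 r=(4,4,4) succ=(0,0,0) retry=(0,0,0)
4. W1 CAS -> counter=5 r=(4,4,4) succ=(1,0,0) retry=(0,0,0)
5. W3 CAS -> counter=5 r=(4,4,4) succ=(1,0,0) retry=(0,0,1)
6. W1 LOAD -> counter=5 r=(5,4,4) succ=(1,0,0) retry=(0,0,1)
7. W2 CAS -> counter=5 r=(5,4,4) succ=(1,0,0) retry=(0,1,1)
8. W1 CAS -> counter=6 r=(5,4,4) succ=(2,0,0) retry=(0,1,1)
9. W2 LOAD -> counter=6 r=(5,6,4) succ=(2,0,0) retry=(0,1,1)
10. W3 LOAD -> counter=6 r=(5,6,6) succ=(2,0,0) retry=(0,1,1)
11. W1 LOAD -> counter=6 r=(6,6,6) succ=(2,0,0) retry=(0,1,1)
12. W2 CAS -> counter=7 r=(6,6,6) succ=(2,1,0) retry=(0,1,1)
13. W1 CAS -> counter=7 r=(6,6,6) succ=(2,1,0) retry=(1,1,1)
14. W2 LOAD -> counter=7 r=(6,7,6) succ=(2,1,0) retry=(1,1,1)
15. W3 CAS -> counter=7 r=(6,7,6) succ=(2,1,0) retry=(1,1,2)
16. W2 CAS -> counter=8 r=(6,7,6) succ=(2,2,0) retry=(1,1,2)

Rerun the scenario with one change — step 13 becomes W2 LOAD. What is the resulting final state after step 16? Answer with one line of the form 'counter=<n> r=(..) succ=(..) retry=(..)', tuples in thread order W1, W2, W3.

counter=8 r=(6,7,6) succ=(2,2,0) retry=(0,1,2)

(re-executing from step 13 with the substitution; state before step 13: counter=7 r=(6,6,6) succ=(2,1,0) retry=(0,1,1))
13. W2 LOAD -> counter=7 r=(6,7,6) succ=(2,1,0) retry=(0,1,1)
14. W2 LOAD -> counter=7 r=(6,7,6) succ=(2,1,0) retry=(0,1,1)
15. W3 CAS -> counter=7 r=(6,7,6) succ=(2,1,0) retry=(0,1,2)
16. W2 CAS -> counter=8 r=(6,7,6) succ=(2,2,0) retry=(0,1,2)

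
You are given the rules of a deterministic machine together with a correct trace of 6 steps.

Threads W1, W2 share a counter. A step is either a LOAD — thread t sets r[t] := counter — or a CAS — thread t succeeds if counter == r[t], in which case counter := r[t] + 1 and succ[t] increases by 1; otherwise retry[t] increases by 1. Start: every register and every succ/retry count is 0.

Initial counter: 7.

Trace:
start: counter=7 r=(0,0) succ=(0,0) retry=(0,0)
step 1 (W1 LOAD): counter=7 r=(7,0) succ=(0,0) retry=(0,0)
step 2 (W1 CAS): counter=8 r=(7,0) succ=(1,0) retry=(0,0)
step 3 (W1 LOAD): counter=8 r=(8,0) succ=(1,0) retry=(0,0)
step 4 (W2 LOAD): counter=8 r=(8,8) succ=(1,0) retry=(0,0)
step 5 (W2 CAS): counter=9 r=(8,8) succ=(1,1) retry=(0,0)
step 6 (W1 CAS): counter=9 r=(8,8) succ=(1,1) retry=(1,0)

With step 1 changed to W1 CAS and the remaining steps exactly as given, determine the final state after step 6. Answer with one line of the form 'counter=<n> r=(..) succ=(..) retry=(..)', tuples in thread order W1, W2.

(re-executing from step 1 with the substitution; state before step 1: counter=7 r=(0,0) succ=(0,0) retry=(0,0))
step 1 (W1 CAS): counter=7 r=(0,0) succ=(0,0) retry=(1,0)
step 2 (W1 CAS): counter=7 r=(0,0) succ=(0,0) retry=(2,0)
step 3 (W1 LOAD): counter=7 r=(7,0) succ=(0,0) retry=(2,0)
step 4 (W2 LOAD): counter=7 r=(7,7) succ=(0,0) retry=(2,0)
step 5 (W2 CAS): counter=8 r=(7,7) succ=(0,1) retry=(2,0)
step 6 (W1 CAS): counter=8 r=(7,7) succ=(0,1) retry=(3,0)

counter=8 r=(7,7) succ=(0,1) retry=(3,0)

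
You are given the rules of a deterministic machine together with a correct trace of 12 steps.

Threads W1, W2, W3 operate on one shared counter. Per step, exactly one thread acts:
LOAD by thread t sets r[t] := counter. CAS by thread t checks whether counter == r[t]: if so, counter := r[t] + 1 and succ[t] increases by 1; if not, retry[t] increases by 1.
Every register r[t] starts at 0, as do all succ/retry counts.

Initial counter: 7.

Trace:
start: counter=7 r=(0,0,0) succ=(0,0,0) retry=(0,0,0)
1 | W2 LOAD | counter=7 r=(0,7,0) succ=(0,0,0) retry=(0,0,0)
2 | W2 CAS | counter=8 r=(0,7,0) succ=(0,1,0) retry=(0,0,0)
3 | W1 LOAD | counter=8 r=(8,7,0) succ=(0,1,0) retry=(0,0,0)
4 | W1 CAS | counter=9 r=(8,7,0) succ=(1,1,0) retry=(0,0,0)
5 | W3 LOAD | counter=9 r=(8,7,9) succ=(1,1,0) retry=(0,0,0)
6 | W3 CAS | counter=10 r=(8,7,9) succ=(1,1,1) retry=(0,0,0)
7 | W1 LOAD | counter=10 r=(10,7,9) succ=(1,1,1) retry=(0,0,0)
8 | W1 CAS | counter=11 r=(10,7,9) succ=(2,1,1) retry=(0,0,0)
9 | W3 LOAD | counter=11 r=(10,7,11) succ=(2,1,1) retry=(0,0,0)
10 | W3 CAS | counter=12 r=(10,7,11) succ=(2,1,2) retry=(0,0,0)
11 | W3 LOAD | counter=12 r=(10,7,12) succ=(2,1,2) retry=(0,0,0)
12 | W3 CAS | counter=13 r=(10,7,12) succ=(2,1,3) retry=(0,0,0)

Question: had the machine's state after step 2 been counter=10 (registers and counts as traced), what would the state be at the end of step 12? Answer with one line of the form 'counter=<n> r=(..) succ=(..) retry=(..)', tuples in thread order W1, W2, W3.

state after step 2 := counter=10 r=(0,7,0) succ=(0,1,0) retry=(0,0,0)
3 | W1 LOAD | counter=10 r=(10,7,0) succ=(0,1,0) retry=(0,0,0)
4 | W1 CAS | counter=11 r=(10,7,0) succ=(1,1,0) retry=(0,0,0)
5 | W3 LOAD | counter=11 r=(10,7,11) succ=(1,1,0) retry=(0,0,0)
6 | W3 CAS | counter=12 r=(10,7,11) succ=(1,1,1) retry=(0,0,0)
7 | W1 LOAD | counter=12 r=(12,7,11) succ=(1,1,1) retry=(0,0,0)
8 | W1 CAS | counter=13 r=(12,7,11) succ=(2,1,1) retry=(0,0,0)
9 | W3 LOAD | counter=13 r=(12,7,13) succ=(2,1,1) retry=(0,0,0)
10 | W3 CAS | counter=14 r=(12,7,13) succ=(2,1,2) retry=(0,0,0)
11 | W3 LOAD | counter=14 r=(12,7,14) succ=(2,1,2) retry=(0,0,0)
12 | W3 CAS | counter=15 r=(12,7,14) succ=(2,1,3) retry=(0,0,0)

counter=15 r=(12,7,14) succ=(2,1,3) retry=(0,0,0)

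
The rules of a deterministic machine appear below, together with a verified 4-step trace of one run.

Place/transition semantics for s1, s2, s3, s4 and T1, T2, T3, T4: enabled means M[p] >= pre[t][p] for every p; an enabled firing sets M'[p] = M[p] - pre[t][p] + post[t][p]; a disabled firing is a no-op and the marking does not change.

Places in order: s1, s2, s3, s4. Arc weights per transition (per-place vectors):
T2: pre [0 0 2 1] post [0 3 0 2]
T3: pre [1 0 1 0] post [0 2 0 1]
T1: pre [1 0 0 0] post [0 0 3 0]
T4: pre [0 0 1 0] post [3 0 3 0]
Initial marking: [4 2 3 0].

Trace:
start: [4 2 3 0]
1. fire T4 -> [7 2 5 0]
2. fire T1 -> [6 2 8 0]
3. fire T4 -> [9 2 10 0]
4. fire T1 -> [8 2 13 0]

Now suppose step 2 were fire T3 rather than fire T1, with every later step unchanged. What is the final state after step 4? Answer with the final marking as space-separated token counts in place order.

8 4 9 1

(re-executing from step 2 with the substitution; state before step 2: [7 2 5 0])
2. fire T3 -> [6 4 4 1]
3. fire T4 -> [9 4 6 1]
4. fire T1 -> [8 4 9 1]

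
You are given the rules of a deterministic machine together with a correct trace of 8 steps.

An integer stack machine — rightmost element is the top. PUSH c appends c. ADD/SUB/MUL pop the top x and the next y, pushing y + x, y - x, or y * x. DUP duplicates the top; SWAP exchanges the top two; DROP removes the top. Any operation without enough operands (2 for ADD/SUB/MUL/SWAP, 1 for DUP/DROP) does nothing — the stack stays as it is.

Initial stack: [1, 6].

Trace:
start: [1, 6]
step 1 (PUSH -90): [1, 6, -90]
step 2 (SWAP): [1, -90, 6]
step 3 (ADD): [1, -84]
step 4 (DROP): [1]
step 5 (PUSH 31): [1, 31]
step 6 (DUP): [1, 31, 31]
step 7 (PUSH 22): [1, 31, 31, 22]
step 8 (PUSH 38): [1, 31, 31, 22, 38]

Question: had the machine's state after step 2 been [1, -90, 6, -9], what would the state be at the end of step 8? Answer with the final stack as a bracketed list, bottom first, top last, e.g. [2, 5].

state after step 2 := [1, -90, 6, -9]
step 3 (ADD): [1, -90, -3]
step 4 (DROP): [1, -90]
step 5 (PUSH 31): [1, -90, 31]
step 6 (DUP): [1, -90, 31, 31]
step 7 (PUSH 22): [1, -90, 31, 31, 22]
step 8 (PUSH 38): [1, -90, 31, 31, 22, 38]

[1, -90, 31, 31, 22, 38]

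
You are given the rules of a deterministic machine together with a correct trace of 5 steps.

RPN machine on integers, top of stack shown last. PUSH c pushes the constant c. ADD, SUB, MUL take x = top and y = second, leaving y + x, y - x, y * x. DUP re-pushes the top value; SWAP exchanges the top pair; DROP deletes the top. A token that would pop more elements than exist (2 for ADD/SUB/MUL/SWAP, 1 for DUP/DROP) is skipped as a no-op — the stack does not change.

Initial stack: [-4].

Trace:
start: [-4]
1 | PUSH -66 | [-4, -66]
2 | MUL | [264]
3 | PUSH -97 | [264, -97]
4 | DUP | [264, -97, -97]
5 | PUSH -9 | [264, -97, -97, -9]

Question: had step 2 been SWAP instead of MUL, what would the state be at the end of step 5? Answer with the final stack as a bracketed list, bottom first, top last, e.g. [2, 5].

[-66, -4, -97, -97, -9]

(re-executing from step 2 with the substitution; state before step 2: [-4, -66])
2 | SWAP | [-66, -4]
3 | PUSH -97 | [-66, -4, -97]
4 | DUP | [-66, -4, -97, -97]
5 | PUSH -9 | [-66, -4, -97, -97, -9]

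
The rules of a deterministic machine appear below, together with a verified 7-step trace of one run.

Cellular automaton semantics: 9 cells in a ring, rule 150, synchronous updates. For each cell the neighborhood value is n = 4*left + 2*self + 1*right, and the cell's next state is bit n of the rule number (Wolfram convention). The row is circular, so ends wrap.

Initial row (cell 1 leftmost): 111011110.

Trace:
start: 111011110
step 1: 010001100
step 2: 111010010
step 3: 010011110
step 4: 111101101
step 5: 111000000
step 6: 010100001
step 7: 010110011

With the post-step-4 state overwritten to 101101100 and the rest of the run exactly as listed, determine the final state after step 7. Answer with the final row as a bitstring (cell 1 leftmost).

011001101

state after step 4 := 101101100
step 5: 100000011
step 6: 010000101
step 7: 011001101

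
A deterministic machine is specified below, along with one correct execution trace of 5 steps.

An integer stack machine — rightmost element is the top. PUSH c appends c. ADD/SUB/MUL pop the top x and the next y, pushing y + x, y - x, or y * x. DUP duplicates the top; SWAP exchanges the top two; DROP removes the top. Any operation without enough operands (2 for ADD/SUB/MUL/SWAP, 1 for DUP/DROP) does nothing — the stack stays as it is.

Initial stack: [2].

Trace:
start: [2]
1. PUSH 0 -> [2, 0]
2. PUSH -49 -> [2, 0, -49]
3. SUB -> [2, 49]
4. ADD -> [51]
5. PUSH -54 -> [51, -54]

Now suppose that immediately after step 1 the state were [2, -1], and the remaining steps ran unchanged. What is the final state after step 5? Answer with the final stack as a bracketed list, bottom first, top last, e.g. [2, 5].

[50, -54]

state after step 1 := [2, -1]
2. PUSH -49 -> [2, -1, -49]
3. SUB -> [2, 48]
4. ADD -> [50]
5. PUSH -54 -> [50, -54]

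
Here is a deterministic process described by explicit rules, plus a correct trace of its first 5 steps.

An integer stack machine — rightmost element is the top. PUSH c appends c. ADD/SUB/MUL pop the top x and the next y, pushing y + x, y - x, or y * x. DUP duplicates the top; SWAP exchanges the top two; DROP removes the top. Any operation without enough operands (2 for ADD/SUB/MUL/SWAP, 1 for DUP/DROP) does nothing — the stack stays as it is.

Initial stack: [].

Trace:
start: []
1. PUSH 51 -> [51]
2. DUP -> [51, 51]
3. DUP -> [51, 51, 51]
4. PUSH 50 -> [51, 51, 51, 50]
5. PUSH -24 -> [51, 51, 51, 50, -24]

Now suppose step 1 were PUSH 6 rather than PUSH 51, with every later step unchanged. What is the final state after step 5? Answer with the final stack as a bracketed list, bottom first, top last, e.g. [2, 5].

(re-executing from step 1 with the substitution; state before step 1: [])
1. PUSH 6 -> [6]
2. DUP -> [6, 6]
3. DUP -> [6, 6, 6]
4. PUSH 50 -> [6, 6, 6, 50]
5. PUSH -24 -> [6, 6, 6, 50, -24]

[6, 6, 6, 50, -24]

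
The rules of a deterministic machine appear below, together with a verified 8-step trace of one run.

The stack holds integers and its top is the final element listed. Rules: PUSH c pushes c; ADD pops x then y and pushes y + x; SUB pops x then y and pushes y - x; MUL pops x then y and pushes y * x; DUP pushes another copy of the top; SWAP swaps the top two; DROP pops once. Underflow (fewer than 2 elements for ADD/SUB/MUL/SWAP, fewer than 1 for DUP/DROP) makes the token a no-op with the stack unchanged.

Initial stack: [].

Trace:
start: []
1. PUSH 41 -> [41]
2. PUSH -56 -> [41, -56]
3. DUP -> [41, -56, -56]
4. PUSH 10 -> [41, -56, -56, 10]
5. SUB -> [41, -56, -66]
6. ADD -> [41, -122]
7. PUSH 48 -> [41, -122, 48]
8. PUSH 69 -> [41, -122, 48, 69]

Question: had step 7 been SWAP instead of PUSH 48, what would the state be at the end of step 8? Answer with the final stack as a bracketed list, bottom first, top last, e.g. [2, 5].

[-122, 41, 69]

(re-executing from step 7 with the substitution; state before step 7: [41, -122])
7. SWAP -> [-122, 41]
8. PUSH 69 -> [-122, 41, 69]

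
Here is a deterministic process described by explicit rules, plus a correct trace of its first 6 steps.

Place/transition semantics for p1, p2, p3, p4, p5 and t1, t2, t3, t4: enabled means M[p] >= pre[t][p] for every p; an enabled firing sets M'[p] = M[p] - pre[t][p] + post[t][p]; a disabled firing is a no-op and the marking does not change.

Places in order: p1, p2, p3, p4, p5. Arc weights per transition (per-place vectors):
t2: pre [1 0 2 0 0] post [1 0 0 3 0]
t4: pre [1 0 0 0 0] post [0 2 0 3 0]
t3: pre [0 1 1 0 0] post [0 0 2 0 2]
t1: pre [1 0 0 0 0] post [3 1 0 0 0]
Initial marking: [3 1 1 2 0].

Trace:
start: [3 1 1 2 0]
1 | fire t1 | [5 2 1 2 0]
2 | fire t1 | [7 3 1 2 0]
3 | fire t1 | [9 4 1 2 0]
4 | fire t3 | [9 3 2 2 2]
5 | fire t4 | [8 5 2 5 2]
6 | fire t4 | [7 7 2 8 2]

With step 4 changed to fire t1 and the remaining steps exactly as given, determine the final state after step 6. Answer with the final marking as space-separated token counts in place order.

(re-executing from step 4 with the substitution; state before step 4: [9 4 1 2 0])
4 | fire t1 | [11 5 1 2 0]
5 | fire t4 | [10 7 1 5 0]
6 | fire t4 | [9 9 1 8 0]

9 9 1 8 0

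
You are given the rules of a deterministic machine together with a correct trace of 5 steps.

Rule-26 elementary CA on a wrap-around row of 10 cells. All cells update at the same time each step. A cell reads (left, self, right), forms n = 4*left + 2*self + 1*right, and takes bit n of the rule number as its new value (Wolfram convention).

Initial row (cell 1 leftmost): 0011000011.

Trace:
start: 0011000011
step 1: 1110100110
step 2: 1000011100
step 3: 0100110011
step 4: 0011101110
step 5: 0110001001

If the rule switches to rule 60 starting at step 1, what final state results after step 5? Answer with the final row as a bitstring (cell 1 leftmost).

(re-executing steps 1..5 under rule 60; state before step 1: 0011000011)
step 1: 1010100010
step 2: 1111110011
step 3: 0000001010
step 4: 0000001111
step 5: 1000001000

1000001000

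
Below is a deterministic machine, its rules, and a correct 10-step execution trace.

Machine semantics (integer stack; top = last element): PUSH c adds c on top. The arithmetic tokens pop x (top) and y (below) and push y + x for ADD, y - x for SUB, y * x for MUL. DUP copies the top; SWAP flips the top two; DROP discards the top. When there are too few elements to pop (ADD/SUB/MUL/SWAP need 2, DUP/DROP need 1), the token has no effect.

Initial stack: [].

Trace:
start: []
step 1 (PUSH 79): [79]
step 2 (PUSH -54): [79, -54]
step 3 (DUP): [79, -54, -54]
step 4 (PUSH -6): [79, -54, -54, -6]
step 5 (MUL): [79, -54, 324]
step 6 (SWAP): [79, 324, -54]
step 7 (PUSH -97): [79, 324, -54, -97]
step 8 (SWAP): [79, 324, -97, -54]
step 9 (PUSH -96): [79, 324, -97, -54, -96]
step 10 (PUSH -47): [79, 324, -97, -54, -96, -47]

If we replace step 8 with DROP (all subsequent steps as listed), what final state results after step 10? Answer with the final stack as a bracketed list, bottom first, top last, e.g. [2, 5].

(re-executing from step 8 with the substitution; state before step 8: [79, 324, -54, -97])
step 8 (DROP): [79, 324, -54]
step 9 (PUSH -96): [79, 324, -54, -96]
step 10 (PUSH -47): [79, 324, -54, -96, -47]

[79, 324, -54, -96, -47]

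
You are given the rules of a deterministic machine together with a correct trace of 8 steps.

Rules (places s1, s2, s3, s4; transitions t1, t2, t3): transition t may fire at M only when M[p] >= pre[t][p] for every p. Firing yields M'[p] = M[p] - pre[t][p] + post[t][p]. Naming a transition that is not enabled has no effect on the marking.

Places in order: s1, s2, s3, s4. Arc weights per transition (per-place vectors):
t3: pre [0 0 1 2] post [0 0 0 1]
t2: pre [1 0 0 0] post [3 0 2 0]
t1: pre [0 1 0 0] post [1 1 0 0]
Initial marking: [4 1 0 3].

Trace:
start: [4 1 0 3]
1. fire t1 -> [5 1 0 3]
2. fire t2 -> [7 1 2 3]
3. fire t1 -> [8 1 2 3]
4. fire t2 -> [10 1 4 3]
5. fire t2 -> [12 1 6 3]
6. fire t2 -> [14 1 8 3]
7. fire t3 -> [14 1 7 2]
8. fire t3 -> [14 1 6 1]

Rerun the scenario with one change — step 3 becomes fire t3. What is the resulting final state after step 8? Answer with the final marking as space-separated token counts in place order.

13 1 6 1

(re-executing from step 3 with the substitution; state before step 3: [7 1 2 3])
3. fire t3 -> [7 1 1 2]
4. fire t2 -> [9 1 3 2]
5. fire t2 -> [11 1 5 2]
6. fire t2 -> [13 1 7 2]
7. fire t3 -> [13 1 6 1]
8. fire t3 -> [13 1 6 1]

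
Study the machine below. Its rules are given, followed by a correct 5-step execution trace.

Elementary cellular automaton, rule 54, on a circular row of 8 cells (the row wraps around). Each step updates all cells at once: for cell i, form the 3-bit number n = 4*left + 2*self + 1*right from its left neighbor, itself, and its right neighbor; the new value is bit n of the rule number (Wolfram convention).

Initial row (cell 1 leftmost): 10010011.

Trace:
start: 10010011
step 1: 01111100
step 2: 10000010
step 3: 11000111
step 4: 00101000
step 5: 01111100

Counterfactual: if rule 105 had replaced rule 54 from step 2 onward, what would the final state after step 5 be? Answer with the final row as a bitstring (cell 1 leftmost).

01111100

(re-executing steps 2..5 under rule 105; state before step 2: 01111100)
step 2: 01000101
step 3: 10010010
step 4: 00000001
step 5: 01111100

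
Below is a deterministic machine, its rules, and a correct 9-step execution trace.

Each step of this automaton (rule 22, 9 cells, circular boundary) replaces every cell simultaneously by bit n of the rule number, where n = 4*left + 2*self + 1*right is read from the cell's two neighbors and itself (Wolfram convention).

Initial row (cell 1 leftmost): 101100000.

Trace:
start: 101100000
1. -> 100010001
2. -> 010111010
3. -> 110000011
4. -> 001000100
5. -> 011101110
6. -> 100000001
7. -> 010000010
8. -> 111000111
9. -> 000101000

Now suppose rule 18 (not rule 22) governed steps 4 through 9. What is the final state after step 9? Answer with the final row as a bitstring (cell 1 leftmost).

(re-executing steps 4..9 under rule 18; state before step 4: 110000011)
4. -> 001000100
5. -> 010101010
6. -> 100000001
7. -> 010000010
8. -> 101000101
9. -> 000101000

000101000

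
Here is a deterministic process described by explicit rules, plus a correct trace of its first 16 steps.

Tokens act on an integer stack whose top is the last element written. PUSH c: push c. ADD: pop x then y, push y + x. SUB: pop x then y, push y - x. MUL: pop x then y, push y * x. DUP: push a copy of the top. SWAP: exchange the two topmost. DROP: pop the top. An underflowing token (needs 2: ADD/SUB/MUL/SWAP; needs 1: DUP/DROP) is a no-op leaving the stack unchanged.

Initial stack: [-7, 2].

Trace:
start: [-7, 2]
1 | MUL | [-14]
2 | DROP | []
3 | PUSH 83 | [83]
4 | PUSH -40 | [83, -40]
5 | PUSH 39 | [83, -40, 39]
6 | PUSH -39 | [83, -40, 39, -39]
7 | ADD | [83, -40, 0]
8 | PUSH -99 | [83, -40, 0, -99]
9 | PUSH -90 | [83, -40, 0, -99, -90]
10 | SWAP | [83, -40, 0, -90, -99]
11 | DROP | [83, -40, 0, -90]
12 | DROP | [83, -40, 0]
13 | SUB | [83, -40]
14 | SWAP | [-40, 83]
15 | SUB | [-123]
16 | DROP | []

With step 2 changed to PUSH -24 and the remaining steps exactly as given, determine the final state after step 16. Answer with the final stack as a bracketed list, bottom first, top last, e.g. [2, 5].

(re-executing from step 2 with the substitution; state before step 2: [-14])
2 | PUSH -24 | [-14, -24]
3 | PUSH 83 | [-14, -24, 83]
4 | PUSH -40 | [-14, -24, 83, -40]
5 | PUSH 39 | [-14, -24, 83, -40, 39]
6 | PUSH -39 | [-14, -24, 83, -40, 39, -39]
7 | ADD | [-14, -24, 83, -40, 0]
8 | PUSH -99 | [-14, -24, 83, -40, 0, -99]
9 | PUSH -90 | [-14, -24, 83, -40, 0, -99, -90]
10 | SWAP | [-14, -24, 83, -40, 0, -90, -99]
11 | DROP | [-14, -24, 83, -40, 0, -90]
12 | DROP | [-14, -24, 83, -40, 0]
13 | SUB | [-14, -24, 83, -40]
14 | SWAP | [-14, -24, -40, 83]
15 | SUB | [-14, -24, -123]
16 | DROP | [-14, -24]

[-14, -24]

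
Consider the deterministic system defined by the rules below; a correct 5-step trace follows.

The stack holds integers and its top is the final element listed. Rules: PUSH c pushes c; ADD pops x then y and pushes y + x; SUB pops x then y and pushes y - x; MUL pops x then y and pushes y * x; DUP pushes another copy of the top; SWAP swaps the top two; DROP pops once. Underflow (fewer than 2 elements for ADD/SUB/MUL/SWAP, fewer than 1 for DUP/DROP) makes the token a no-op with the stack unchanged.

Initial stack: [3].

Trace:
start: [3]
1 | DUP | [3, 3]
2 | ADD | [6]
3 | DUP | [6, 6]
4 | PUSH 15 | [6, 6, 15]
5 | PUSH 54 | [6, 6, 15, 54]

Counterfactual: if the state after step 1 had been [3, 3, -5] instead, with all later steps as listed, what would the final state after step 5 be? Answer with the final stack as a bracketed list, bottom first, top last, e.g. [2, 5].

[3, -2, -2, 15, 54]

state after step 1 := [3, 3, -5]
2 | ADD | [3, -2]
3 | DUP | [3, -2, -2]
4 | PUSH 15 | [3, -2, -2, 15]
5 | PUSH 54 | [3, -2, -2, 15, 54]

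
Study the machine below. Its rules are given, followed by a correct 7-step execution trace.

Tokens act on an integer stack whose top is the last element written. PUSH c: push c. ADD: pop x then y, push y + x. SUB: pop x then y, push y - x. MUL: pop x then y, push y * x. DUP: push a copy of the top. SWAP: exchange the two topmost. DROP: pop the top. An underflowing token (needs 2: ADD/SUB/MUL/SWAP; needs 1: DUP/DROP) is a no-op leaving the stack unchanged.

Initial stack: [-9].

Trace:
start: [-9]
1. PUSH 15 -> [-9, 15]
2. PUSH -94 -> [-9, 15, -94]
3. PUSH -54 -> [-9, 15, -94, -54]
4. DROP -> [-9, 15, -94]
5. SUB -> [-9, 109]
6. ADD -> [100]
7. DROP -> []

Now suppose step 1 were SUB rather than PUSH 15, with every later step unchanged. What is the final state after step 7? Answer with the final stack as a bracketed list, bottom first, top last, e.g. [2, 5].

[]

(re-executing from step 1 with the substitution; state before step 1: [-9])
1. SUB -> [-9]
2. PUSH -94 -> [-9, -94]
3. PUSH -54 -> [-9, -94, -54]
4. DROP -> [-9, -94]
5. SUB -> [85]
6. ADD -> [85]
7. DROP -> []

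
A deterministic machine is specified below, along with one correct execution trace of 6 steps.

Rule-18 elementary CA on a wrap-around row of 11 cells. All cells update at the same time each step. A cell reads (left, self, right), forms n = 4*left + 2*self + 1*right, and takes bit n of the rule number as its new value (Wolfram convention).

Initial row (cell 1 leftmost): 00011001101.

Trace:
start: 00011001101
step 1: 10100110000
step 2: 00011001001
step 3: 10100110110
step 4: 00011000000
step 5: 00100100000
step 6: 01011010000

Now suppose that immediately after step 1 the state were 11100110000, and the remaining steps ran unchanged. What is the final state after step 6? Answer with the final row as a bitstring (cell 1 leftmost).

state after step 1 := 11100110000
step 2: 00011001001
step 3: 10100110110
step 4: 00011000000
step 5: 00100100000
step 6: 01011010000

01011010000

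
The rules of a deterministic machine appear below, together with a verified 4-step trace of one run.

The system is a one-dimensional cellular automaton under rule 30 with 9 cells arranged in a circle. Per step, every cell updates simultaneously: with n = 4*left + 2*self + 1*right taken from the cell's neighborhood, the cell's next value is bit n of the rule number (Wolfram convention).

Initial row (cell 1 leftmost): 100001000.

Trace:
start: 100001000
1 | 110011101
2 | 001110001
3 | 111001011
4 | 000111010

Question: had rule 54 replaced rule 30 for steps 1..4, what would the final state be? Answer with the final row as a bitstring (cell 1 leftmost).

111111000

(re-executing steps 1..4 under rule 54; state before step 1: 100001000)
1 | 110011101
2 | 001100010
3 | 010010111
4 | 111111000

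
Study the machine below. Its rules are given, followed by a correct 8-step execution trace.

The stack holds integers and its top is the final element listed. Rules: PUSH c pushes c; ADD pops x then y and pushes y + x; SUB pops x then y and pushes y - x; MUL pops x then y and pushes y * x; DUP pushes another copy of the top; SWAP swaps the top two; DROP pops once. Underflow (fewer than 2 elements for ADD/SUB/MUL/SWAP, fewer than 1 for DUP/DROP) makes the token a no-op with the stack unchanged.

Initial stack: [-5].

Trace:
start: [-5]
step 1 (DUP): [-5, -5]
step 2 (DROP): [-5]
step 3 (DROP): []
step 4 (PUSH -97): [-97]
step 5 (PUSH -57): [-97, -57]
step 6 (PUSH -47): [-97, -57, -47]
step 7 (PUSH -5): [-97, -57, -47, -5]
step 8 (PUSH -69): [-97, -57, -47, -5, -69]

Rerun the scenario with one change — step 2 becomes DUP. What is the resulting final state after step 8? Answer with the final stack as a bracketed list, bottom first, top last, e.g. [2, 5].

(re-executing from step 2 with the substitution; state before step 2: [-5, -5])
step 2 (DUP): [-5, -5, -5]
step 3 (DROP): [-5, -5]
step 4 (PUSH -97): [-5, -5, -97]
step 5 (PUSH -57): [-5, -5, -97, -57]
step 6 (PUSH -47): [-5, -5, -97, -57, -47]
step 7 (PUSH -5): [-5, -5, -97, -57, -47, -5]
step 8 (PUSH -69): [-5, -5, -97, -57, -47, -5, -69]

[-5, -5, -97, -57, -47, -5, -69]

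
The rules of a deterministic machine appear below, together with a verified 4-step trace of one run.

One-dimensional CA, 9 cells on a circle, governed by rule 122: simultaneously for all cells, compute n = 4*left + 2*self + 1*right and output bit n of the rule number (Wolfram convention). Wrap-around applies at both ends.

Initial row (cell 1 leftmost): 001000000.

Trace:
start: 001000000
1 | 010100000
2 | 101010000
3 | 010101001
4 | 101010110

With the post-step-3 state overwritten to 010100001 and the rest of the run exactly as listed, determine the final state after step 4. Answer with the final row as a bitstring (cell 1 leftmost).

101010010

state after step 3 := 010100001
4 | 101010010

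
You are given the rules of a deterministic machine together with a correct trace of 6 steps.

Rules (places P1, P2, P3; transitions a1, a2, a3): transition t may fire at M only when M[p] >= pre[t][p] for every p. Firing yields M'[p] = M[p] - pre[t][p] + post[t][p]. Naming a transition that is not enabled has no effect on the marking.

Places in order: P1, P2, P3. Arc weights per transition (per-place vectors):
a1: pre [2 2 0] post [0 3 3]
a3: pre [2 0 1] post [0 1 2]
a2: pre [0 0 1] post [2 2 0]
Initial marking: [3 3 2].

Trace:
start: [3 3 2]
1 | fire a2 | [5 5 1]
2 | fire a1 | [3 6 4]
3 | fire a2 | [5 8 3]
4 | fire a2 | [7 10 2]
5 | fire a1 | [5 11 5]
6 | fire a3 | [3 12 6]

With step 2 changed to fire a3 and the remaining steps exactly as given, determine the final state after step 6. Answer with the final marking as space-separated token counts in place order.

3 12 4

(re-executing from step 2 with the substitution; state before step 2: [5 5 1])
2 | fire a3 | [3 6 2]
3 | fire a2 | [5 8 1]
4 | fire a2 | [7 10 0]
5 | fire a1 | [5 11 3]
6 | fire a3 | [3 12 4]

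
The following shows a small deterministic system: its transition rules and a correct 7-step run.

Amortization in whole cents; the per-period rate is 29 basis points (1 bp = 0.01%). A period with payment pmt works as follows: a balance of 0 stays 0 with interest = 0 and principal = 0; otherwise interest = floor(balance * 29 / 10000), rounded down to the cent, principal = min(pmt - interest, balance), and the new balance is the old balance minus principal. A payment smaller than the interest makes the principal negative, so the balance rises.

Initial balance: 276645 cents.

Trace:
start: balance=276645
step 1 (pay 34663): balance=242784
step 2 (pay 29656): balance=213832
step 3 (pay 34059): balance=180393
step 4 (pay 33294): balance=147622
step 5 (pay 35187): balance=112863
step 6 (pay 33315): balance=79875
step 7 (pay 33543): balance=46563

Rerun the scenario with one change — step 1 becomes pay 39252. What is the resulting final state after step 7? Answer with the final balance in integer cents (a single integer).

(re-executing from step 1 with the substitution; state before step 1: balance=276645)
step 1 (pay 39252): balance=238195
step 2 (pay 29656): balance=209229
step 3 (pay 34059): balance=175776
step 4 (pay 33294): balance=142991
step 5 (pay 35187): balance=108218
step 6 (pay 33315): balance=75216
step 7 (pay 33543): balance=41891

41891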